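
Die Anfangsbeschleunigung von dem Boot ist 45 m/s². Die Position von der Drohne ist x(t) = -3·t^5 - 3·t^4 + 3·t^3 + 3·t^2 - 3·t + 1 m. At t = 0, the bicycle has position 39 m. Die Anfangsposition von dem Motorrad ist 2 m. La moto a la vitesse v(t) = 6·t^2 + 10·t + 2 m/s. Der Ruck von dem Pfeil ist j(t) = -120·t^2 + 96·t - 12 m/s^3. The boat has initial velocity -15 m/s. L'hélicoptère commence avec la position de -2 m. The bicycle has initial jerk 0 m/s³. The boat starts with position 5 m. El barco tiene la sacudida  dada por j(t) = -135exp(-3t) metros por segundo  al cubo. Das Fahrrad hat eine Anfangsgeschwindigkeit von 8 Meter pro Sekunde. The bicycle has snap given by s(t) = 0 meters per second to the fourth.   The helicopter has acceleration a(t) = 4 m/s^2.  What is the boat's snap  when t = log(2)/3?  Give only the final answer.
The answer is 405/2.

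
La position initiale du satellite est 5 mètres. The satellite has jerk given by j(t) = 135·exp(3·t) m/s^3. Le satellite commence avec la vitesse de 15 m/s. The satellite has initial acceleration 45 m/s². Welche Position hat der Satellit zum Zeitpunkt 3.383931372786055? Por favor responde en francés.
Nous devons intégrer notre équation du jerk j(t) = 135·exp(3·t) 3 fois. En intégrant le jerk et en utilisant la condition initiale a(0) = 45, nous obtenons a(t) = 45·exp(3·t). La primitive de l'accélération est la vitesse. En utilisant v(0) = 15, nous obtenons v(t) = 15·exp(3·t). L'intégrale de la vitesse, avec x(0) = 5, donne la position: x(t) = 5·exp(3·t). De l'équation de la position x(t) = 5·exp(3·t), nous substituons t = 3.383931372786055 pour obtenir x = 128185.284423517.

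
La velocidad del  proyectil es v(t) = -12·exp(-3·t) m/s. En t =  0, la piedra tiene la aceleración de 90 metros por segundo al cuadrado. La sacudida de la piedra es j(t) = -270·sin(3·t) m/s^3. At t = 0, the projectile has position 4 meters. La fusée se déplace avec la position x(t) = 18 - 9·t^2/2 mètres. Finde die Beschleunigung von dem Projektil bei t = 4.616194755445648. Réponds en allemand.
Wir müssen unsere Gleichung für die Geschwindigkeit v(t) = -12·exp(-3·t) 1-mal ableiten. Mit d/dt von v(t) finden wir a(t) = 36·exp(-3·t). Wir haben die Beschleunigung a(t) = 36·exp(-3·t). Durch Einsetzen von t = 4.616194755445648: a(4.616194755445648) = 0.0000348288208748829.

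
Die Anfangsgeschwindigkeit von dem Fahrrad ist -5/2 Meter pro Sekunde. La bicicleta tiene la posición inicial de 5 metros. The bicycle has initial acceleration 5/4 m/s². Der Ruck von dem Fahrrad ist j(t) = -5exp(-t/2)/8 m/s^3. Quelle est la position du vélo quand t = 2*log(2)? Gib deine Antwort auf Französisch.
Pour résoudre ceci, nous devons prendre 3 primitives de notre équation du jerk j(t) = -5·exp(-t/2)/8. En prenant ∫j(t)dt et en appliquant a(0) = 5/4, nous trouvons a(t) = 5·exp(-t/2)/4. En prenant ∫a(t)dt et en appliquant v(0) = -5/2, nous trouvons v(t) = -5·exp(-t/2)/2. L'intégrale de la vitesse, avec x(0) = 5, donne la position: x(t) = 5·exp(-t/2). Nous avons la position x(t) = 5·exp(-t/2). En substituant t = 2*log(2): x(2*log(2)) = 5/2.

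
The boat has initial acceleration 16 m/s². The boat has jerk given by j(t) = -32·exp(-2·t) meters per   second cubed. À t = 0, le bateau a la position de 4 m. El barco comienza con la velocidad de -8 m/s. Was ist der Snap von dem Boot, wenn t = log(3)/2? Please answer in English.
To solve this, we need to take 1 derivative of our jerk equation j(t) = -32·exp(-2·t). The derivative of jerk gives snap: s(t) = 64·exp(-2·t). We have snap s(t) = 64·exp(-2·t). Substituting t = log(3)/2: s(log(3)/2) = 64/3.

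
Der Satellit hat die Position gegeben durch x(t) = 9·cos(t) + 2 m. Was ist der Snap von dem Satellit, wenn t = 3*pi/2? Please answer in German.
Ausgehend von der Position x(t) = 9·cos(t) + 2, nehmen wir 4 Ableitungen. Mit d/dt von x(t) finden wir v(t) = -9·sin(t). Durch Ableiten von der Geschwindigkeit erhalten wir die Beschleunigung: a(t) = -9·cos(t). Mit d/dt von a(t) finden wir j(t) = 9·sin(t). Mit d/dt von j(t) finden wir s(t) = 9·cos(t). Wir haben den Snap s(t) = 9·cos(t). Durch Einsetzen von t = 3*pi/2: s(3*pi/2) = 0.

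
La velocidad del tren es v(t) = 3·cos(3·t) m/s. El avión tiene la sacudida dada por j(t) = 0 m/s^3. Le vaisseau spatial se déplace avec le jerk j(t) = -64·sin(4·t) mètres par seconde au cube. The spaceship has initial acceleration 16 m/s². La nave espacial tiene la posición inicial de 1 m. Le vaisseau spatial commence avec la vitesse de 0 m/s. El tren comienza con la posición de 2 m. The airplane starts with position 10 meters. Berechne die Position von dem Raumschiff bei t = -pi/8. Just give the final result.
Die Position bei t = -pi/8 ist x = 2.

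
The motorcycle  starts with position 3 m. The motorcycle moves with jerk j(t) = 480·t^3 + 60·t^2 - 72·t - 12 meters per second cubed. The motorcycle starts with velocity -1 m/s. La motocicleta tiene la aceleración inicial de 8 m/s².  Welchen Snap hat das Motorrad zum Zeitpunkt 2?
Um dies zu lösen, müssen wir 1 Ableitung unserer Gleichung für den Ruck j(t) = 480·t^3 + 60·t^2 - 72·t - 12 nehmen. Durch Ableiten von dem Ruck erhalten wir den Snap: s(t) = 1440·t^2 + 120·t - 72. Aus der Gleichung für den Snap s(t) = 1440·t^2 + 120·t - 72, setzen wir t = 2 ein und erhalten s = 5928.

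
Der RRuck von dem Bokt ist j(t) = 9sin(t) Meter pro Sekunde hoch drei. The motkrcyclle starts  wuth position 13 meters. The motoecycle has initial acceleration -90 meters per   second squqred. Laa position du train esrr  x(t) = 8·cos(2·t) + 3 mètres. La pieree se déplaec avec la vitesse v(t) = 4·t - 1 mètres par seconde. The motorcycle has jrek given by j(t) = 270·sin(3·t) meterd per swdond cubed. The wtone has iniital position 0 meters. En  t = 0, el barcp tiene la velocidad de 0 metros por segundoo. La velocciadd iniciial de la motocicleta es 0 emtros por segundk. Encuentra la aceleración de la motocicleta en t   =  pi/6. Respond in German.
Wir müssen unsere Gleichung für den Ruck j(t) = 270·sin(3·t) 1-mal integrieren. Die Stammfunktion von dem Ruck ist die Beschleunigung. Mit a(0) = -90 erhalten wir a(t) = -90·cos(3·t). Aus der Gleichung für die Beschleunigung a(t) = -90·cos(3·t), setzen wir t = pi/6 ein und erhalten a = 0.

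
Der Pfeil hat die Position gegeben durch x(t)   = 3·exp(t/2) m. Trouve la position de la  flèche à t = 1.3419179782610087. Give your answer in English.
We have position x(t) = 3·exp(t/2). Substituting t = 1.3419179782610087: x(1.3419179782610087) = 5.86833693566783.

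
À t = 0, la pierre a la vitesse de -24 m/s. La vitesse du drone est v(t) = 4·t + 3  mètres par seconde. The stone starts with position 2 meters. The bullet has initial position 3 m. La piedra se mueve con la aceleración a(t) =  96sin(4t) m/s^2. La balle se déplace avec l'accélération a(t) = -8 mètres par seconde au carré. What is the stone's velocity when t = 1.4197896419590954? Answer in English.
To find the answer, we compute 1 antiderivative of a(t) = 96·sin(4·t). Integrating acceleration and using the initial condition v(0) = -24, we get v(t) = -24·cos(4·t). Using v(t) = -24·cos(4·t) and substituting t = 1.4197896419590954, we find v = -19.7533262818799.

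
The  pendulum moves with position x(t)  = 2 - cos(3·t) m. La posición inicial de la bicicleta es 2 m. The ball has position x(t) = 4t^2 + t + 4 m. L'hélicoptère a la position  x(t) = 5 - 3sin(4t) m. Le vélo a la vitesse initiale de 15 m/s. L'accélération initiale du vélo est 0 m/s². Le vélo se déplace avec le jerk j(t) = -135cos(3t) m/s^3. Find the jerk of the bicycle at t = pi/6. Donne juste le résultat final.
The answer is 0.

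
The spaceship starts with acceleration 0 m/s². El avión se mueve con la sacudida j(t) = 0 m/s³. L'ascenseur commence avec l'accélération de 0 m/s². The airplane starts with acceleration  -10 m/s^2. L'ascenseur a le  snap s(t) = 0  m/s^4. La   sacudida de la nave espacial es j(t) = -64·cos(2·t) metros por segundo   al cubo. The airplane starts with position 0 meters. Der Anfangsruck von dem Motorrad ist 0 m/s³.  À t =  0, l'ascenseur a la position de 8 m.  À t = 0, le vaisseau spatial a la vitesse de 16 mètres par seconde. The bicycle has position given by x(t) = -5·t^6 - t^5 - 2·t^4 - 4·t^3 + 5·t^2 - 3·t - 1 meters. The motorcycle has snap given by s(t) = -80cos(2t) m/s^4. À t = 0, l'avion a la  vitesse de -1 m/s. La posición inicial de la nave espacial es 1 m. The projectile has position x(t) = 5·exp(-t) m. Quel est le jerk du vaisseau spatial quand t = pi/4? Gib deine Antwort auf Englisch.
Using j(t) = -64·cos(2·t) and substituting t = pi/4, we find j = 0.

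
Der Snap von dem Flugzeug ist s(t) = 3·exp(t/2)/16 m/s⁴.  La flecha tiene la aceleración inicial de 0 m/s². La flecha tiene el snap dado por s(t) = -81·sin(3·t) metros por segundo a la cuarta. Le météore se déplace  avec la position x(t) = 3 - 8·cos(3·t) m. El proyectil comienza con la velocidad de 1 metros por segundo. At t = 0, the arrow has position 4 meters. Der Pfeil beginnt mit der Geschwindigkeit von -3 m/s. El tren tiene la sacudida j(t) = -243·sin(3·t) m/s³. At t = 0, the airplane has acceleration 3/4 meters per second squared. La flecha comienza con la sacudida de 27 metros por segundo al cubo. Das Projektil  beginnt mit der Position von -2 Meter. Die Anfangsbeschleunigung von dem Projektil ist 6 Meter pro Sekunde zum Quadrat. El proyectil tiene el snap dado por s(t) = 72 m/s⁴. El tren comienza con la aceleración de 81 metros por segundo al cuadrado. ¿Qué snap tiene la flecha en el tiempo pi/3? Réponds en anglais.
Using s(t) = -81·sin(3·t) and substituting t = pi/3, we find s = 0.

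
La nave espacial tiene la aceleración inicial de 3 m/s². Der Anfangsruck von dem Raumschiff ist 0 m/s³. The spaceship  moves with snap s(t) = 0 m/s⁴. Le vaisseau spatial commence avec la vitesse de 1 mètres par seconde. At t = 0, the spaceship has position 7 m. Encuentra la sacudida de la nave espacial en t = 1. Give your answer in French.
Pour résoudre ceci, nous devons prendre 1 primitive de notre équation du snap s(t) = 0. En intégrant le snap et en utilisant la condition initiale j(0) = 0, nous obtenons j(t) = 0. En utilisant j(t) = 0 et en substituant t = 1, nous trouvons j = 0.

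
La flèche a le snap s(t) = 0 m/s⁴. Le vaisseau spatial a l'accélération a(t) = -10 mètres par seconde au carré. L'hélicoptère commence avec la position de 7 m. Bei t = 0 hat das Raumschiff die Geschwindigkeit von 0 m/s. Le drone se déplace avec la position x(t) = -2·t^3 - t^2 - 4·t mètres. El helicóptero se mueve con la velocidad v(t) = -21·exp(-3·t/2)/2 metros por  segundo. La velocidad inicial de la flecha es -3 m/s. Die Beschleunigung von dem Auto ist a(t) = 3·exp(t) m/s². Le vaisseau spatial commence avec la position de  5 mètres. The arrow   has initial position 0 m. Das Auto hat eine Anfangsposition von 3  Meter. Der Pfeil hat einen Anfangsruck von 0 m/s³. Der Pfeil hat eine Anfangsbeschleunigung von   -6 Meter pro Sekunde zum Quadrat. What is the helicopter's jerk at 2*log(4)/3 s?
We must differentiate our velocity equation v(t) = -21·exp(-3·t/2)/2 2 times. The derivative of velocity gives acceleration: a(t) = 63·exp(-3·t/2)/4. Differentiating acceleration, we get jerk: j(t) = -189·exp(-3·t/2)/8. From the given jerk equation j(t) = -189·exp(-3·t/2)/8, we substitute t = 2*log(4)/3 to get j = -189/32.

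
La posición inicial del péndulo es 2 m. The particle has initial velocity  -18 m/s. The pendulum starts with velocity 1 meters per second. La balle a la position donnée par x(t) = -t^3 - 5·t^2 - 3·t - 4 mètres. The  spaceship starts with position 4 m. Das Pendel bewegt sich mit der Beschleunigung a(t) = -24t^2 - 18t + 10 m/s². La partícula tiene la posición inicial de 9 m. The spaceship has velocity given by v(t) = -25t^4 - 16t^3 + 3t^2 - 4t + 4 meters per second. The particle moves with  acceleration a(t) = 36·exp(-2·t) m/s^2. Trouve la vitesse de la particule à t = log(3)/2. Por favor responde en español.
Necesitamos integrar nuestra ecuación de la aceleración a(t) = 36·exp(-2·t) 1 vez. La antiderivada de la aceleración, con v(0) = -18, da la velocidad: v(t) = -18·exp(-2·t). Usando v(t) = -18·exp(-2·t) y sustituyendo t = log(3)/2, encontramos v = -6.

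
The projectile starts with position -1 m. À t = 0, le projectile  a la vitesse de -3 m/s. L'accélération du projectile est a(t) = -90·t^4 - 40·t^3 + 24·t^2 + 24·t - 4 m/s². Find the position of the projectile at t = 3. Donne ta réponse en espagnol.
Necesitamos integrar nuestra ecuación de la aceleración a(t) = -90·t^4 - 40·t^3 + 24·t^2 + 24·t - 4 2 veces. La antiderivada de la aceleración, con v(0) = -3, da la velocidad: v(t) = -18·t^5 - 10·t^4 + 8·t^3 + 12·t^2 - 4·t - 3. Tomando ∫v(t)dt y aplicando x(0) = -1, encontramos x(t) = -3·t^6 - 2·t^5 + 2·t^4 + 4·t^3 - 2·t^2 - 3·t - 1. Usando x(t) = -3·t^6 - 2·t^5 + 2·t^4 + 4·t^3 - 2·t^2 - 3·t - 1 y sustituyendo t = 3, encontramos x = -2431.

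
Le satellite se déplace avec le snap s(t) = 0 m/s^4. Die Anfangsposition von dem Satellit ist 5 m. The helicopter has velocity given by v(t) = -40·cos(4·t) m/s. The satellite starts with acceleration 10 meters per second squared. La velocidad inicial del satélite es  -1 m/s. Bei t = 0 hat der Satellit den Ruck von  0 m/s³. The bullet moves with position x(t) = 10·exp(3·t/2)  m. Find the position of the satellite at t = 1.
Starting from snap s(t) = 0, we take 4 integrals. Taking ∫s(t)dt and applying j(0) = 0, we find j(t) = 0. Finding the antiderivative of j(t) and using a(0) = 10: a(t) = 10. Finding the integral of a(t) and using v(0) = -1: v(t) = 10·t - 1. The integral of velocity, with x(0) = 5, gives position: x(t) = 5·t^2 - t + 5. Using x(t) = 5·t^2 - t + 5 and substituting t = 1, we find x = 9.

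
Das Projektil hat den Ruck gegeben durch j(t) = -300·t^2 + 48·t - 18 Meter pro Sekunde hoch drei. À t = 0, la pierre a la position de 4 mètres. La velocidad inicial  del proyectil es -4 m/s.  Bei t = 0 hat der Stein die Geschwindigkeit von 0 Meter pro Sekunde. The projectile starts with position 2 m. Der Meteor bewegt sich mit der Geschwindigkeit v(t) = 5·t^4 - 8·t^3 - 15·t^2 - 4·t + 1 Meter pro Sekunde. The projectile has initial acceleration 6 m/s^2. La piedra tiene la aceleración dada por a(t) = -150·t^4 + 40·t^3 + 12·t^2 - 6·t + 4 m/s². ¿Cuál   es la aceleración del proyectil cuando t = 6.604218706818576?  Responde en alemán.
Um dies zu lösen, müssen wir 1 Stammfunktion unserer Gleichung für den Ruck j(t) = -300·t^2 + 48·t - 18 finden. Durch Integration von dem Ruck und Verwendung der Anfangsbedingung a(0) = 6, erhalten wir a(t) = -100·t^3 + 24·t^2 - 18·t + 6. Aus der Gleichung für die Beschleunigung a(t) = -100·t^3 + 24·t^2 - 18·t + 6, setzen wir t = 6.604218706818576 ein und erhalten a = -27870.8643305010.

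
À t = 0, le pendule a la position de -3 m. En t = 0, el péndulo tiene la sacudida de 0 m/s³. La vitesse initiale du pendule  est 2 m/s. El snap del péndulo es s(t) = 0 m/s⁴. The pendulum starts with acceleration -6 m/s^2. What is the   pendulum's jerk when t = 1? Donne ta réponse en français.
Nous devons intégrer notre équation du snap s(t) = 0 1 fois. En prenant ∫s(t)dt et en appliquant j(0) = 0, nous trouvons j(t) = 0. En utilisant j(t) = 0 et en substituant t = 1, nous trouvons j = 0.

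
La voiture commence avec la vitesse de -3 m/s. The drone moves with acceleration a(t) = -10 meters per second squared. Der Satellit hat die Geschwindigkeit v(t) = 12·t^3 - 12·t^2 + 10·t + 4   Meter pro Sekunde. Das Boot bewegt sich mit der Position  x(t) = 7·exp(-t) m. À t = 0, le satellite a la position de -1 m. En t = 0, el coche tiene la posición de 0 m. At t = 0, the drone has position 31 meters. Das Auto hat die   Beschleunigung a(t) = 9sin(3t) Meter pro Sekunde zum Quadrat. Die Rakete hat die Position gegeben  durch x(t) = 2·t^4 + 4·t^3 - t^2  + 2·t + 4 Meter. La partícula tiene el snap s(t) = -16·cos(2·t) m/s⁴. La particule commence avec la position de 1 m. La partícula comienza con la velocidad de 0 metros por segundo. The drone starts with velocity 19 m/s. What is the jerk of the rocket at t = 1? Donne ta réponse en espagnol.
Partiendo de la posición x(t) = 2·t^4 + 4·t^3 - t^2 + 2·t + 4, tomamos 3 derivadas. Derivando la posición, obtenemos la velocidad: v(t) = 8·t^3 + 12·t^2 - 2·t + 2. La derivada de la velocidad da la aceleración: a(t) = 24·t^2 + 24·t - 2. Derivando la aceleración, obtenemos la sacudida: j(t) = 48·t + 24. Tenemos la sacudida j(t) = 48·t + 24. Sustituyendo t = 1: j(1) = 72.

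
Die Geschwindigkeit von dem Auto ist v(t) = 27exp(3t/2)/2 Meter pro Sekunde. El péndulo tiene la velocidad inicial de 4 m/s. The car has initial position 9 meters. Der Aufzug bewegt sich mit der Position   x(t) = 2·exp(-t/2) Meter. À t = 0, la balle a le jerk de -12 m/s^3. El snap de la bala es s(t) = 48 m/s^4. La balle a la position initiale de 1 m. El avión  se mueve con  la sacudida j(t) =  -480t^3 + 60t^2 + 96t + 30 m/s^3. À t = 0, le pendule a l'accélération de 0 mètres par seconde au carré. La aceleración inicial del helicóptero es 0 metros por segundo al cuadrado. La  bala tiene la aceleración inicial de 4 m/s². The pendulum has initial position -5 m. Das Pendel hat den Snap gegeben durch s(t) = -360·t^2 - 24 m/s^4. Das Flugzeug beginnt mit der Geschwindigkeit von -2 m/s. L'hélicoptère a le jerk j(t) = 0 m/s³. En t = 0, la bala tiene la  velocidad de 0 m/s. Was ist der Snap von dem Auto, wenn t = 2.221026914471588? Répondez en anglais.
We must differentiate our velocity equation v(t) = 27·exp(3·t/2)/2 3 times. Taking d/dt of v(t), we find a(t) = 81·exp(3·t/2)/4. The derivative of acceleration gives jerk: j(t) = 243·exp(3·t/2)/8. Taking d/dt of j(t), we find s(t) = 729·exp(3·t/2)/16. From the given snap equation s(t) = 729·exp(3·t/2)/16, we substitute t = 2.221026914471588 to get s = 1274.90300664124.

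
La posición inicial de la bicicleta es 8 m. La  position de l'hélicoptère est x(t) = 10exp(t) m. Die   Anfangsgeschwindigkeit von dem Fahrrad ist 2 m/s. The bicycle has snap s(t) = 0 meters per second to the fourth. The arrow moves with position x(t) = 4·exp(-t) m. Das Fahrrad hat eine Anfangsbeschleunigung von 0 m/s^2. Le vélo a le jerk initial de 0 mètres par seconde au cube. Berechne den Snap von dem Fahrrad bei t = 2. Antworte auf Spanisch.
De la ecuación del snap s(t) = 0, sustituimos t = 2 para obtener s = 0.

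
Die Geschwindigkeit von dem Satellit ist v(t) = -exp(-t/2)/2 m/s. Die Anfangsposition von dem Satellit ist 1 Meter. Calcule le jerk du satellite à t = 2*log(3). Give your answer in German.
Wir müssen unsere Gleichung für die Geschwindigkeit v(t) = -exp(-t/2)/2 2-mal ableiten. Mit d/dt von v(t) finden wir a(t) = exp(-t/2)/4. Mit d/dt von a(t) finden wir j(t) = -exp(-t/2)/8. Aus der Gleichung für den Ruck j(t) = -exp(-t/2)/8, setzen wir t = 2*log(3) ein und erhalten j = -1/24.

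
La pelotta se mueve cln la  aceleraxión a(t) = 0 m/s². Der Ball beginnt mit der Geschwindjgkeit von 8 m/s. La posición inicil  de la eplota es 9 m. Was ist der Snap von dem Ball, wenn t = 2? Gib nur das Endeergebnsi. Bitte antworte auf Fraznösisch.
Le snap à t = 2 est s = 0.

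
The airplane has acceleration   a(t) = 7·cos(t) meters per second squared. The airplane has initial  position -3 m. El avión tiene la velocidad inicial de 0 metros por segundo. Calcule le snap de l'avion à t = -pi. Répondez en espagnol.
Para resolver esto, necesitamos tomar 2 derivadas de nuestra ecuación de la aceleración a(t) = 7·cos(t). La derivada de la aceleración da la sacudida: j(t) = -7·sin(t). La derivada de la sacudida da el snap: s(t) = -7·cos(t). Usando s(t) = -7·cos(t) y sustituyendo t = -pi, encontramos s = 7.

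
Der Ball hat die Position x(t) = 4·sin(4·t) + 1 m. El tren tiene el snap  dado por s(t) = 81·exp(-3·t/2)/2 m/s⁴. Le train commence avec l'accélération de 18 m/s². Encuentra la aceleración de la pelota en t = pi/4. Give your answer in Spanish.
Partiendo de la posición x(t) = 4·sin(4·t) + 1, tomamos 2 derivadas. Derivando la posición, obtenemos la velocidad: v(t) = 16·cos(4·t). Derivando la velocidad, obtenemos la aceleración: a(t) = -64·sin(4·t). Tenemos la aceleración a(t) = -64·sin(4·t). Sustituyendo t = pi/4: a(pi/4) = 0.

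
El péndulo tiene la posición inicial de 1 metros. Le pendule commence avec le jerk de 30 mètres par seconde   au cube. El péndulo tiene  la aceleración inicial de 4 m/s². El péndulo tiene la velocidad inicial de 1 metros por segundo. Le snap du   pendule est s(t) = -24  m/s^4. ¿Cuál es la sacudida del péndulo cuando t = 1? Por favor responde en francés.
Pour résoudre ceci, nous devons prendre 1 intégrale de notre équation du snap s(t) = -24. En intégrant le snap et en utilisant la condition initiale j(0) = 30, nous obtenons j(t) = 30 - 24·t. Nous avons le jerk j(t) = 30 - 24·t. En substituant t = 1: j(1) = 6.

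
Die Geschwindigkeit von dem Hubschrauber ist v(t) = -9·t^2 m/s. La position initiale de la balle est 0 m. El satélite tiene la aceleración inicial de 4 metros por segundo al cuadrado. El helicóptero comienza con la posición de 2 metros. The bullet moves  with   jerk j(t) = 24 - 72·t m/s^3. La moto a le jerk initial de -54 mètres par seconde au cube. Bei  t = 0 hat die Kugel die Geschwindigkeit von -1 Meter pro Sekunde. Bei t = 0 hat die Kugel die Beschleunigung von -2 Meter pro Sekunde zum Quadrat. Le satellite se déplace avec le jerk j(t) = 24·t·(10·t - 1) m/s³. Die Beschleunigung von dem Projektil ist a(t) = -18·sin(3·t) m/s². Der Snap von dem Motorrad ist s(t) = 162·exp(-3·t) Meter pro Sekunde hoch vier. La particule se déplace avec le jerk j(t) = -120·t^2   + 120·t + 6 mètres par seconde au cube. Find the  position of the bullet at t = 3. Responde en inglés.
To solve this, we need to take 3 integrals of our jerk equation j(t) = 24 - 72·t. Integrating jerk and using the initial condition a(0) = -2, we get a(t) = -36·t^2 + 24·t - 2. Integrating acceleration and using the initial condition v(0) = -1, we get v(t) = -12·t^3 + 12·t^2 - 2·t - 1. The integral of velocity is position. Using x(0) = 0, we get x(t) = -3·t^4 + 4·t^3 - t^2 - t. From the given position equation x(t) = -3·t^4 + 4·t^3 - t^2 - t, we substitute t = 3 to get x = -147.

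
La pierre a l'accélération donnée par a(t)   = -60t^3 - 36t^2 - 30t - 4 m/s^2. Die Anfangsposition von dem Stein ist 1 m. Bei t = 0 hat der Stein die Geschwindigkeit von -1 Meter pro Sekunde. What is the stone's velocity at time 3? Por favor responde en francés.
En partant de l'accélération a(t) = -60·t^3 - 36·t^2 - 30·t - 4, nous prenons 1 primitive. En prenant ∫a(t)dt et en appliquant v(0) = -1, nous trouvons v(t) = -15·t^4 - 12·t^3 - 15·t^2 - 4·t - 1. De l'équation de la vitesse v(t) = -15·t^4 - 12·t^3 - 15·t^2 - 4·t - 1, nous substituons t = 3 pour obtenir v = -1687.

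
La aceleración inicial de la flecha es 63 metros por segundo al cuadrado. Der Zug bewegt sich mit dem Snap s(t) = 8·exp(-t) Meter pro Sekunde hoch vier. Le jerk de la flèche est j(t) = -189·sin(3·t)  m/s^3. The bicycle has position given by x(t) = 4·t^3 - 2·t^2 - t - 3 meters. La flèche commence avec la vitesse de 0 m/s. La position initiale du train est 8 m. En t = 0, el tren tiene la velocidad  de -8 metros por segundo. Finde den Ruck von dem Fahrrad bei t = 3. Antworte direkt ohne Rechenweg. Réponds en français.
j(3) = 24.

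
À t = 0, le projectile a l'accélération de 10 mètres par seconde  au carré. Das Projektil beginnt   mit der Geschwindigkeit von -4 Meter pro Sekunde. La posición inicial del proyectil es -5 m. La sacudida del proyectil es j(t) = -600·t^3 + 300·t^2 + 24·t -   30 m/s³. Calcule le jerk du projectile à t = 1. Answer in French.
En utilisant j(t) = -600·t^3 + 300·t^2 + 24·t - 30 et en substituant t = 1, nous trouvons j = -306.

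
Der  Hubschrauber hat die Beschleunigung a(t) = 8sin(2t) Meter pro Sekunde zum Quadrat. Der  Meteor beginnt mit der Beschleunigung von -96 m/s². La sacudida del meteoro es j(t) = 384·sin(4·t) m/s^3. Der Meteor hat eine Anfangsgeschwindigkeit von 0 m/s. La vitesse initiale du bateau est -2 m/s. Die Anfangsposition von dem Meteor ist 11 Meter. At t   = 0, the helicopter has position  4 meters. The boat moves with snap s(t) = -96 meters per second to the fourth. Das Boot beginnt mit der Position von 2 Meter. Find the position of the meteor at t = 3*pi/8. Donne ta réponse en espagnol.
Necesitamos integrar nuestra ecuación de la sacudida j(t) = 384·sin(4·t) 3 veces. Tomando ∫j(t)dt y aplicando a(0) = -96, encontramos a(t) = -96·cos(4·t). Integrando la aceleración y usando la condición inicial v(0) = 0, obtenemos v(t) = -24·sin(4·t). Integrando la velocidad y usando la condición inicial x(0) = 11, obtenemos x(t) = 6·cos(4·t) + 5. Tenemos la posición x(t) = 6·cos(4·t) + 5. Sustituyendo t = 3*pi/8: x(3*pi/8) = 5.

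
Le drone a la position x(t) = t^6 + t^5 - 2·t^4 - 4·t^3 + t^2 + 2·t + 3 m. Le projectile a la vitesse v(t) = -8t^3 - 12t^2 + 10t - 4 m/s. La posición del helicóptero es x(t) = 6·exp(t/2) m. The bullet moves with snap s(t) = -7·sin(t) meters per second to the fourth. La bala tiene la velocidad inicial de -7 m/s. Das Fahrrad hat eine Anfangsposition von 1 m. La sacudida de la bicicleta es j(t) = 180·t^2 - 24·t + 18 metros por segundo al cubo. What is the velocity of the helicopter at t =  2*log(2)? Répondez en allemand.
Wir müssen unsere Gleichung für die Position x(t) = 6·exp(t/2) 1-mal ableiten. Durch Ableiten von der Position erhalten wir die Geschwindigkeit: v(t) = 3·exp(t/2). Mit v(t) = 3·exp(t/2) und Einsetzen von t = 2*log(2), finden wir v = 6.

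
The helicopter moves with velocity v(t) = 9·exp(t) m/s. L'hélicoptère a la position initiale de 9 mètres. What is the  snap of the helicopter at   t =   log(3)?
Starting from velocity v(t) = 9·exp(t), we take 3 derivatives. Differentiating velocity, we get acceleration: a(t) = 9·exp(t). Differentiating acceleration, we get jerk: j(t) = 9·exp(t). Taking d/dt of j(t), we find s(t) = 9·exp(t). We have snap s(t) = 9·exp(t). Substituting t = log(3): s(log(3)) = 27.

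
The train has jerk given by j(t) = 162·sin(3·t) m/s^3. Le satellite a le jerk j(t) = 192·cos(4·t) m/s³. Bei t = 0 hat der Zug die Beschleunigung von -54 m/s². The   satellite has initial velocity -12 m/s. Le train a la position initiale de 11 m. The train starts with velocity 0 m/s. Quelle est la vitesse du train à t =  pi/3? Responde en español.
Necesitamos integrar nuestra ecuación de la sacudida j(t) = 162·sin(3·t) 2 veces. Tomando ∫j(t)dt y aplicando a(0) = -54, encontramos a(t) = -54·cos(3·t). La integral de la aceleración es la velocidad. Usando v(0) = 0, obtenemos v(t) = -18·sin(3·t). Usando v(t) = -18·sin(3·t) y sustituyendo t = pi/3, encontramos v = 0.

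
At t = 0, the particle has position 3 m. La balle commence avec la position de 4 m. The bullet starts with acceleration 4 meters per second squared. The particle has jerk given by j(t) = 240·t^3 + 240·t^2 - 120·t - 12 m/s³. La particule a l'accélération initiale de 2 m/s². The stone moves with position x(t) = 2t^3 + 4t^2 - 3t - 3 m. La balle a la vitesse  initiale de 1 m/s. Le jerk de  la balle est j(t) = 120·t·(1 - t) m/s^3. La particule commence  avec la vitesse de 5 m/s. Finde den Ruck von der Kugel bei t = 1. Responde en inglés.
Using j(t) = 120·t·(1 - t) and substituting t = 1, we find j = 0.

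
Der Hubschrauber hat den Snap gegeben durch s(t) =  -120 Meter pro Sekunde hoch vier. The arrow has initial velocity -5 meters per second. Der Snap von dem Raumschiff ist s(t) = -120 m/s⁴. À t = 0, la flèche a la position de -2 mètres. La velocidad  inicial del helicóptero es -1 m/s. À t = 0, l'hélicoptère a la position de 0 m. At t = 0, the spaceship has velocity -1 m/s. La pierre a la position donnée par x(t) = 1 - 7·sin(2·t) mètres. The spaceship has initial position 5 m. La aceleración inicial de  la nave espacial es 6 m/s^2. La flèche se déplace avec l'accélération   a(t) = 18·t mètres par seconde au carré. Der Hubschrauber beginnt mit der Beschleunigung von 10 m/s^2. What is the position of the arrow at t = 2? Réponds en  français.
Pour résoudre ceci, nous devons prendre 2 intégrales de notre équation de l'accélération a(t) = 18·t. L'intégrale de l'accélération est la vitesse. En utilisant v(0) = -5, nous obtenons v(t) = 9·t^2 - 5. La primitive de la vitesse est la position. En utilisant x(0) = -2, nous obtenons x(t) = 3·t^3 - 5·t - 2. Nous avons la position x(t) = 3·t^3 - 5·t - 2. En substituant t = 2: x(2) = 12.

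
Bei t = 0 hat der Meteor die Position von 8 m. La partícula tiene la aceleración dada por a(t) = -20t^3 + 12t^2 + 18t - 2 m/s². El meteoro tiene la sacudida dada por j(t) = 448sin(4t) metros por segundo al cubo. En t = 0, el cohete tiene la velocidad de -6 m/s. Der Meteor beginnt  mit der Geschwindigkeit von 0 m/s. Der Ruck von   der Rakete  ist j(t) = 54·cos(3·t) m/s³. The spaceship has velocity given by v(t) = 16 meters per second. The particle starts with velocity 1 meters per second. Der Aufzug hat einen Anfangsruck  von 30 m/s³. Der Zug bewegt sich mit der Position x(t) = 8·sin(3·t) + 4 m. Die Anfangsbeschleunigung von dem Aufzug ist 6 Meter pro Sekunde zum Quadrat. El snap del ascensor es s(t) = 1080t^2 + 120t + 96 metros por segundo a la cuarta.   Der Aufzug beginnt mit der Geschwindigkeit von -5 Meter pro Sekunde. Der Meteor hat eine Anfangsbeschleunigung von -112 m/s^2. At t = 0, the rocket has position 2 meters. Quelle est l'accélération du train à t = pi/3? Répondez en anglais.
To solve this, we need to take 2 derivatives of our position equation x(t) = 8·sin(3·t) + 4. Taking d/dt of x(t), we find v(t) = 24·cos(3·t). Taking d/dt of v(t), we find a(t) = -72·sin(3·t). From the given acceleration equation a(t) = -72·sin(3·t), we substitute t = pi/3 to get a = 0.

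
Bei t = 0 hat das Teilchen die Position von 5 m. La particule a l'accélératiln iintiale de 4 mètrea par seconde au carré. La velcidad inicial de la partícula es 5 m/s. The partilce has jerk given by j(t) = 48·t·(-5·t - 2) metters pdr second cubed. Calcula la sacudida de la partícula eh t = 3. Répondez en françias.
Nous avons le jerk j(t) = 48·t·(-5·t - 2). En substituant t = 3: j(3) = -2448.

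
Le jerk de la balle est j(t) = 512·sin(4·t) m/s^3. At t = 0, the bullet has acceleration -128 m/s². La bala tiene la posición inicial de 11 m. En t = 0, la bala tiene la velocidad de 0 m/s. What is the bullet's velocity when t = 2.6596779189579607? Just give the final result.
v(2.6596779189579607) = 29.9839179776893.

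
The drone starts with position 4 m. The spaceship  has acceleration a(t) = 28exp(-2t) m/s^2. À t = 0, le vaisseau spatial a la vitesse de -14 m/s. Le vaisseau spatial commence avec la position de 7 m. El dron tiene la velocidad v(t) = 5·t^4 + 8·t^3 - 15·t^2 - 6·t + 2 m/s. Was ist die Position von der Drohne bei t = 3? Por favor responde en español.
Debemos encontrar la integral de nuestra ecuación de la velocidad v(t) = 5·t^4 + 8·t^3 - 15·t^2 - 6·t + 2 1 vez. Tomando ∫v(t)dt y aplicando x(0) = 4, encontramos x(t) = t^5 + 2·t^4 - 5·t^3 - 3·t^2 + 2·t + 4. Tenemos la posición x(t) = t^5 + 2·t^4 - 5·t^3 - 3·t^2 + 2·t + 4. Sustituyendo t = 3: x(3) = 253.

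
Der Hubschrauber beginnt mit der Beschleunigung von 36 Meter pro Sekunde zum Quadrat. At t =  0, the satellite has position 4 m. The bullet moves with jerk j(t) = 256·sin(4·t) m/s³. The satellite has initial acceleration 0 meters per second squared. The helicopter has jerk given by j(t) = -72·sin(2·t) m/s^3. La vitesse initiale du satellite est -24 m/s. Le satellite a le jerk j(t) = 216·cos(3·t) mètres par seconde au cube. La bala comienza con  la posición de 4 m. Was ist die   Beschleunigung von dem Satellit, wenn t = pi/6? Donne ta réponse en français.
Nous devons intégrer notre équation du jerk j(t) = 216·cos(3·t) 1 fois. L'intégrale du jerk, avec a(0) = 0, donne l'accélération: a(t) = 72·sin(3·t). Nous avons l'accélération a(t) = 72·sin(3·t). En substituant t = pi/6: a(pi/6) = 72.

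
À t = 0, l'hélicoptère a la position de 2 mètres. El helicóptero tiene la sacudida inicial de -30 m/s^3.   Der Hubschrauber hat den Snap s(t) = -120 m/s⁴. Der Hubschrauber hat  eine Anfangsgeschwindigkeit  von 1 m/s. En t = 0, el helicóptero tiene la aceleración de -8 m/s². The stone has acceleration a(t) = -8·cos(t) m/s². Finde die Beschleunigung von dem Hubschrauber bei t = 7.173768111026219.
Wir müssen unsere Gleichung für den Snap s(t) = -120 2-mal integrieren. Durch Integration von dem Snap und Verwendung der Anfangsbedingung j(0) = -30, erhalten wir j(t) = -120·t - 30. Die Stammfunktion von dem Ruck ist die Beschleunigung. Mit a(0) = -8 erhalten wir a(t) = -60·t^2 - 30·t - 8. Wir haben die Beschleunigung a(t) = -60·t^2 - 30·t - 8. Durch Einsetzen von t = 7.173768111026219: a(7.173768111026219) = -3310.98997797739.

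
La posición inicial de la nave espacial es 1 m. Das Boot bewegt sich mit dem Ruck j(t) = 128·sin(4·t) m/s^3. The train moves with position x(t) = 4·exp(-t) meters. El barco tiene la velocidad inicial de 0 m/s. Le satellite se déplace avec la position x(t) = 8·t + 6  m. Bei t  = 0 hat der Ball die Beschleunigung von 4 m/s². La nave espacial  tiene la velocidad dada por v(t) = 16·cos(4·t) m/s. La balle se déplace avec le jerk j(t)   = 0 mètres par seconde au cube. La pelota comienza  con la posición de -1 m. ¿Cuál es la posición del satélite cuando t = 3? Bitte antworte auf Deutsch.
Mit x(t) = 8·t + 6 und Einsetzen von t = 3, finden wir x = 30.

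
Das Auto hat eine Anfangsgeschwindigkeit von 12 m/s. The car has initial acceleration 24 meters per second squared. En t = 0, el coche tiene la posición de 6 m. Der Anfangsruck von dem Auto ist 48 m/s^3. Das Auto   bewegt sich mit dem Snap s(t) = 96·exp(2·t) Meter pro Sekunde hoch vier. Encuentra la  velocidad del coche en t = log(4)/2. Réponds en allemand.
Wir müssen die Stammfunktion unserer Gleichung für den Snap s(t) = 96·exp(2·t) 3-mal finden. Das Integral von dem Snap, mit j(0) = 48, ergibt den Ruck: j(t) = 48·exp(2·t). Mit ∫j(t)dt und Anwendung von a(0) = 24, finden wir a(t) = 24·exp(2·t). Die Stammfunktion von der Beschleunigung, mit v(0) = 12, ergibt die Geschwindigkeit: v(t) = 12·exp(2·t). Mit v(t) = 12·exp(2·t) und Einsetzen von t = log(4)/2, finden wir v = 48.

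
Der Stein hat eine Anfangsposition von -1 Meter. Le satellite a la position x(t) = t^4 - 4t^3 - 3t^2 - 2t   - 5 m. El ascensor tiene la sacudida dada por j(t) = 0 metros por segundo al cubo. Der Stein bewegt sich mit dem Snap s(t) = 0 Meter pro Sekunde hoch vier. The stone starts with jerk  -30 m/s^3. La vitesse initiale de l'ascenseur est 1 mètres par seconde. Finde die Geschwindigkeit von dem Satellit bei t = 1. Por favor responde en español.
Para resolver esto, necesitamos tomar 1 derivada de nuestra ecuación de la posición x(t) = t^4 - 4·t^3 - 3·t^2 - 2·t - 5. Derivando la posición, obtenemos la velocidad: v(t) = 4·t^3 - 12·t^2 - 6·t - 2. Tenemos la velocidad v(t) = 4·t^3 - 12·t^2 - 6·t - 2. Sustituyendo t = 1: v(1) = -16.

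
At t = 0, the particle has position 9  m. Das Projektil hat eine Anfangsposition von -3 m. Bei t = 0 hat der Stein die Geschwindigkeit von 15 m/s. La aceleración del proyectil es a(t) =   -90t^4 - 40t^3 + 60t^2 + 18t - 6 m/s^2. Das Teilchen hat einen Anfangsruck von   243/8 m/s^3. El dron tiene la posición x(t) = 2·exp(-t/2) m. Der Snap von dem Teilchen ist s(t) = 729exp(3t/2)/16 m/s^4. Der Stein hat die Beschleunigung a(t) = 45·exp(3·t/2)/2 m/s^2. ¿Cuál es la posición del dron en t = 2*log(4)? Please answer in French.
En utilisant x(t) = 2·exp(-t/2) et en substituant t = 2*log(4), nous trouvons x = 1/2.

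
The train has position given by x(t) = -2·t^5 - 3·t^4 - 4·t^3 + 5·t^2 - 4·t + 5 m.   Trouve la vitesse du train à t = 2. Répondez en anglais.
We must differentiate our position equation x(t) = -2·t^5 - 3·t^4 - 4·t^3 + 5·t^2 - 4·t + 5 1 time. The derivative of position gives velocity: v(t) = -10·t^4 - 12·t^3 - 12·t^2 + 10·t - 4. Using v(t) = -10·t^4 - 12·t^3 - 12·t^2 + 10·t - 4 and substituting t = 2, we find v = -288.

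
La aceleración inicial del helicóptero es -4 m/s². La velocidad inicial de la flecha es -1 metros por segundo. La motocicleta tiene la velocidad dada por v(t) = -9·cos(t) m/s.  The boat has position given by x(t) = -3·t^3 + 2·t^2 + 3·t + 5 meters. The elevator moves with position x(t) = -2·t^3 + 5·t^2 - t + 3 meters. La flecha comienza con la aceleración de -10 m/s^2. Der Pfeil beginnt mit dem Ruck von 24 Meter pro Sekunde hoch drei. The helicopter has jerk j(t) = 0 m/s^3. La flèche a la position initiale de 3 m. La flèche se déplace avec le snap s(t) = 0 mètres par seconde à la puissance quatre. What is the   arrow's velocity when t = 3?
Starting from snap s(t) = 0, we take 3 antiderivatives. The antiderivative of snap is jerk. Using j(0) = 24, we get j(t) = 24. Finding the integral of j(t) and using a(0) = -10: a(t) = 24·t - 10. The antiderivative of acceleration, with v(0) = -1, gives velocity: v(t) = 12·t^2 - 10·t - 1. From the given velocity equation v(t) = 12·t^2 - 10·t - 1, we substitute t = 3 to get v = 77.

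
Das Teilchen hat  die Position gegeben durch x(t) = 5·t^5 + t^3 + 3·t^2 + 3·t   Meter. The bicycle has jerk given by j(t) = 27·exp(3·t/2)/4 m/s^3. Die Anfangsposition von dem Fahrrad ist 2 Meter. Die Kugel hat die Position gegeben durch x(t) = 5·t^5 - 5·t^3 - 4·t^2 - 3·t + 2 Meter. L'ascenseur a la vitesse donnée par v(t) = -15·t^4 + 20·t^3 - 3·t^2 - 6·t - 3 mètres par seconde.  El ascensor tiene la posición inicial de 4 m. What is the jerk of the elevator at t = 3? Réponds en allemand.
Um dies zu lösen, müssen wir 2 Ableitungen unserer Gleichung für die Geschwindigkeit v(t) = -15·t^4 + 20·t^3 - 3·t^2 - 6·t - 3 nehmen. Durch Ableiten von der Geschwindigkeit erhalten wir die Beschleunigung: a(t) = -60·t^3 + 60·t^2 - 6·t - 6. Durch Ableiten von der Beschleunigung erhalten wir den Ruck: j(t) = -180·t^2 + 120·t - 6. Mit j(t) = -180·t^2 + 120·t - 6 und Einsetzen von t = 3, finden wir j = -1266.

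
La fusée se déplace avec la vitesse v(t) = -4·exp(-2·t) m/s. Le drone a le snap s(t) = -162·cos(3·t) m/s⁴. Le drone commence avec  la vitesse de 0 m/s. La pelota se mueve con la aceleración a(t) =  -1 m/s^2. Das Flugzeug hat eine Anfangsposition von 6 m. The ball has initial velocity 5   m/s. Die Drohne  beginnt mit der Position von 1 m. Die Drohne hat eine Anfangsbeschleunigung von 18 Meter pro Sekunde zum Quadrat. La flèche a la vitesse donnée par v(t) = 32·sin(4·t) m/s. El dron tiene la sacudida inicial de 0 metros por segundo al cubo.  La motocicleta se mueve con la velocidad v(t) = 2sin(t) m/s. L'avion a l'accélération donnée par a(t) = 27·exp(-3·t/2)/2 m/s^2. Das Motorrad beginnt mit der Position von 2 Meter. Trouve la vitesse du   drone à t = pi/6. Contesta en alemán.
Um dies zu lösen, müssen wir 3 Stammfunktionen unserer Gleichung für den Snap s(t) = -162·cos(3·t) finden. Die Stammfunktion von dem Snap ist der Ruck. Mit j(0) = 0 erhalten wir j(t) = -54·sin(3·t). Mit ∫j(t)dt und Anwendung von a(0) = 18, finden wir a(t) = 18·cos(3·t). Mit ∫a(t)dt und Anwendung von v(0) = 0, finden wir v(t) = 6·sin(3·t). Wir haben die Geschwindigkeit v(t) = 6·sin(3·t). Durch Einsetzen von t = pi/6: v(pi/6) = 6.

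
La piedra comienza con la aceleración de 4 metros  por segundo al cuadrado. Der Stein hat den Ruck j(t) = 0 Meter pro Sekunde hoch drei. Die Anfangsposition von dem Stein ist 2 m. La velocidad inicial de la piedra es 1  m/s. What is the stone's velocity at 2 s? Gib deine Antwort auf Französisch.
Nous devons trouver l'intégrale de notre équation du jerk j(t) = 0 2 fois. En prenant ∫j(t)dt et en appliquant a(0) = 4, nous trouvons a(t) = 4. L'intégrale de l'accélération est la vitesse. En utilisant v(0) = 1, nous obtenons v(t) = 4·t + 1. De l'équation de la vitesse v(t) = 4·t + 1, nous substituons t = 2 pour obtenir v = 9.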